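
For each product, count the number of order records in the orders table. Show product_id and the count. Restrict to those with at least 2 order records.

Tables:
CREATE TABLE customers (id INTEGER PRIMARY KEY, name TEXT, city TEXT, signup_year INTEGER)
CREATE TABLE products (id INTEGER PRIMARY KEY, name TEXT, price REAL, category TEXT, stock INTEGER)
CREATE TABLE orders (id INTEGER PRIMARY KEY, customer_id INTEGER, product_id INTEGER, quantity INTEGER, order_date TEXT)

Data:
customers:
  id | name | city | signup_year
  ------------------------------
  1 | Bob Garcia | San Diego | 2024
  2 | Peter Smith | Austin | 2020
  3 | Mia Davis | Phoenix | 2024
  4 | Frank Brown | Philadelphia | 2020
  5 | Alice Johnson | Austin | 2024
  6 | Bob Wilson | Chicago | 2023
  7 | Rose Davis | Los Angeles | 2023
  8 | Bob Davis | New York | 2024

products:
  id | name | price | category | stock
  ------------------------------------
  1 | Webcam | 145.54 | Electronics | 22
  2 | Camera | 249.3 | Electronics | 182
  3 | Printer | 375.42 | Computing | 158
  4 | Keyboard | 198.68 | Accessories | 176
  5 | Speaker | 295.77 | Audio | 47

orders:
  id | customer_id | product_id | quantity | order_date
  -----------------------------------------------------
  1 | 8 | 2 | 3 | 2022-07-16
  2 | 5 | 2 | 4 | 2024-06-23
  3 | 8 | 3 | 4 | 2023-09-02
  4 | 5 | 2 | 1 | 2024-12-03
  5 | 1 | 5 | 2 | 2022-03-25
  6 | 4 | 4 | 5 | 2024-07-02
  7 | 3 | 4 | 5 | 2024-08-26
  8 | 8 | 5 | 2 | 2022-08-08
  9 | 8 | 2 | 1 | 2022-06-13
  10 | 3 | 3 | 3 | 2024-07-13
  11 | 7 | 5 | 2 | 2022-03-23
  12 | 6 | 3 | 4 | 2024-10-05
SELECT product_id, COUNT(*) AS order_count FROM orders GROUP BY product_id HAVING COUNT(*) >= 2

Execution result:
product_id | order_count
2 | 4
3 | 3
4 | 2
5 | 3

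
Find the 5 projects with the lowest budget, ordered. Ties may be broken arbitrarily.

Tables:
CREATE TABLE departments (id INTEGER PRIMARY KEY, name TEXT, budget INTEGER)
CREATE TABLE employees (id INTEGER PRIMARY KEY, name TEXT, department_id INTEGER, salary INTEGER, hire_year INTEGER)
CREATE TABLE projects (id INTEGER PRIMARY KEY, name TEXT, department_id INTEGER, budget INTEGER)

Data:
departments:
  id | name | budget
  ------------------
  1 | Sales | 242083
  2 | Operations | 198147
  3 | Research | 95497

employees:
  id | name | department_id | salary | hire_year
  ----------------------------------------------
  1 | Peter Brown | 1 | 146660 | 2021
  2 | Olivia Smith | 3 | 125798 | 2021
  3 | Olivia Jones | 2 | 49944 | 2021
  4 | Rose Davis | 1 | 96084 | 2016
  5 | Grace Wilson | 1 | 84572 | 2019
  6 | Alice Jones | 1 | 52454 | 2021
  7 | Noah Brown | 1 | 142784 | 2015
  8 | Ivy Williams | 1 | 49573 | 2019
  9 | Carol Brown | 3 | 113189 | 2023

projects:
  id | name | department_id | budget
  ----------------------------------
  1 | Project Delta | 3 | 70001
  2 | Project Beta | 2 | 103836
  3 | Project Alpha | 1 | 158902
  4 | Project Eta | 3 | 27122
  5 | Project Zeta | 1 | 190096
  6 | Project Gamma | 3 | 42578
SELECT name, budget FROM projects ORDER BY budget ASC LIMIT 5

Execution result:
name | budget
Project Eta | 27122
Project Gamma | 42578
Project Delta | 70001
Project Beta | 103836
Project Alpha | 158902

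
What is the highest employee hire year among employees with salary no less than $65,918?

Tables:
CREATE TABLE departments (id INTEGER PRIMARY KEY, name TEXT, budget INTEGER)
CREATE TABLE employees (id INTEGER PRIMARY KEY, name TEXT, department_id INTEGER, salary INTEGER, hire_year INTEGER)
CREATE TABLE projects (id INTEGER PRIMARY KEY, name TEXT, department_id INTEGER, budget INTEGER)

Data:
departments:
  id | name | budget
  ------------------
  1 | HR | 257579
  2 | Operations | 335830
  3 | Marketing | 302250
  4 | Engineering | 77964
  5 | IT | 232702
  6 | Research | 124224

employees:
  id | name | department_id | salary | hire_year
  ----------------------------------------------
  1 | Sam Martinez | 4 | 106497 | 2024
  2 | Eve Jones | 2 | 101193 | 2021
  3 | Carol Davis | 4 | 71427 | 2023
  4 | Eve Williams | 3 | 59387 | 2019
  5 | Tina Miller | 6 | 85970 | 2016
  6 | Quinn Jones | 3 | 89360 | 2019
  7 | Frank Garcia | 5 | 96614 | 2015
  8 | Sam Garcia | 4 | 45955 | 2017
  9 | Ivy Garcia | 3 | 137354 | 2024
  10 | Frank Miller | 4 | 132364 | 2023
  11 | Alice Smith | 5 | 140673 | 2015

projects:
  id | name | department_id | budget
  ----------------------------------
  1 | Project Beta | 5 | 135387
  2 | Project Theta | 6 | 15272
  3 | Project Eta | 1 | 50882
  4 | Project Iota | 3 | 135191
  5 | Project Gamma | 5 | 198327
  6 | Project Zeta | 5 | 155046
SELECT MAX(hire_year) FROM employees WHERE salary >= 65918

Execution result:
2024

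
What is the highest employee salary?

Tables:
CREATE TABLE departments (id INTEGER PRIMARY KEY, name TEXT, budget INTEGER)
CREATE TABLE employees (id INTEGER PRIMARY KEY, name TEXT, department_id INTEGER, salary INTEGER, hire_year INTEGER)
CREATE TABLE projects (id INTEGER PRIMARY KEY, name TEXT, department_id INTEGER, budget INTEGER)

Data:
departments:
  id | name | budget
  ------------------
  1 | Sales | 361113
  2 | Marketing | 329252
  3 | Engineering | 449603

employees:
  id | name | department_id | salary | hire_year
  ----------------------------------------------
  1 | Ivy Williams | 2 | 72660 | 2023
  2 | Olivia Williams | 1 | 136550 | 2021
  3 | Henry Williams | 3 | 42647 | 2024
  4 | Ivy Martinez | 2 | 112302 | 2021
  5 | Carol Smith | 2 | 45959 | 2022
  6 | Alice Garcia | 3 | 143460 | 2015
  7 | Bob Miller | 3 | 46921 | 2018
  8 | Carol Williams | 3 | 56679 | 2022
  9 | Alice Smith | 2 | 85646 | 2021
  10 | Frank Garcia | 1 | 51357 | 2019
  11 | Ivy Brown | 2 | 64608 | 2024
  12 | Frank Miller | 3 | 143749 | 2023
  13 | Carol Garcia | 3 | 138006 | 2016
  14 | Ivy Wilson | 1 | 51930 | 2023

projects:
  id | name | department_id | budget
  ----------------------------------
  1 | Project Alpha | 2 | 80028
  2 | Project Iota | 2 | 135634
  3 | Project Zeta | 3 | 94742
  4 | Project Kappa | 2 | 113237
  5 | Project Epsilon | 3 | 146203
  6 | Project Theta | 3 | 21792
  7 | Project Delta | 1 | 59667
SELECT MAX(salary) FROM employees

Execution result:
143749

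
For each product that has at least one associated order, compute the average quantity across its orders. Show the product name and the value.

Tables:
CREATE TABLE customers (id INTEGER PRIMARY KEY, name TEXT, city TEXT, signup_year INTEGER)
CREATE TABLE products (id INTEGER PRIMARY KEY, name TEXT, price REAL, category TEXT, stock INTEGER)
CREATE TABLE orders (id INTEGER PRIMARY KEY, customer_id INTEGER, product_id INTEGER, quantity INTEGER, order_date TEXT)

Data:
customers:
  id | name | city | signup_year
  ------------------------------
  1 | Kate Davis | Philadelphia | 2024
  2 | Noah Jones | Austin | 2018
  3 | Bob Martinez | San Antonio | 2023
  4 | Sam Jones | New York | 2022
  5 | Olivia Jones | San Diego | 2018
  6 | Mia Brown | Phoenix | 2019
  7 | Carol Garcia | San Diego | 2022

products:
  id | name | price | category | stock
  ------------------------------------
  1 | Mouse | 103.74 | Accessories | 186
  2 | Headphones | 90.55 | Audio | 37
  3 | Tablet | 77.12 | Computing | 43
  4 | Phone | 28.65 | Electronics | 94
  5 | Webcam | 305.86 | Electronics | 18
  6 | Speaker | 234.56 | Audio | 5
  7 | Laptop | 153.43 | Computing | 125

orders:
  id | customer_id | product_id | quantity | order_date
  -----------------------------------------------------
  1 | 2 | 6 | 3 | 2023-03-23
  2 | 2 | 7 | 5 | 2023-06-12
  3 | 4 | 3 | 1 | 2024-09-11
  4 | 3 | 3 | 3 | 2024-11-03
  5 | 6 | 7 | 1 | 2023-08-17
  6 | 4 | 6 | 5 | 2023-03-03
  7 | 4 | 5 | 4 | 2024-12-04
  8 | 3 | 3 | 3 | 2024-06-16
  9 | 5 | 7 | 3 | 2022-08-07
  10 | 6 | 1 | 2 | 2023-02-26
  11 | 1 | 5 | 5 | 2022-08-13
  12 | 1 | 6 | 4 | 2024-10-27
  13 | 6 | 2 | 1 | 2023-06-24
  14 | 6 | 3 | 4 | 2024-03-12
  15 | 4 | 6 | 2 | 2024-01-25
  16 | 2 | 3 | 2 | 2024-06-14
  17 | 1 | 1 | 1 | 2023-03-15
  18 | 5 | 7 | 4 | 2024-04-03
SELECT p.name, AVG(c.quantity) AS avg_quantity FROM orders c JOIN products p ON c.product_id = p.id GROUP BY p.id, p.name

Execution result:
name | avg_quantity
Mouse | 1.50
Headphones | 1.00
Tablet | 2.60
Webcam | 4.50
Speaker | 3.50
Laptop | 3.25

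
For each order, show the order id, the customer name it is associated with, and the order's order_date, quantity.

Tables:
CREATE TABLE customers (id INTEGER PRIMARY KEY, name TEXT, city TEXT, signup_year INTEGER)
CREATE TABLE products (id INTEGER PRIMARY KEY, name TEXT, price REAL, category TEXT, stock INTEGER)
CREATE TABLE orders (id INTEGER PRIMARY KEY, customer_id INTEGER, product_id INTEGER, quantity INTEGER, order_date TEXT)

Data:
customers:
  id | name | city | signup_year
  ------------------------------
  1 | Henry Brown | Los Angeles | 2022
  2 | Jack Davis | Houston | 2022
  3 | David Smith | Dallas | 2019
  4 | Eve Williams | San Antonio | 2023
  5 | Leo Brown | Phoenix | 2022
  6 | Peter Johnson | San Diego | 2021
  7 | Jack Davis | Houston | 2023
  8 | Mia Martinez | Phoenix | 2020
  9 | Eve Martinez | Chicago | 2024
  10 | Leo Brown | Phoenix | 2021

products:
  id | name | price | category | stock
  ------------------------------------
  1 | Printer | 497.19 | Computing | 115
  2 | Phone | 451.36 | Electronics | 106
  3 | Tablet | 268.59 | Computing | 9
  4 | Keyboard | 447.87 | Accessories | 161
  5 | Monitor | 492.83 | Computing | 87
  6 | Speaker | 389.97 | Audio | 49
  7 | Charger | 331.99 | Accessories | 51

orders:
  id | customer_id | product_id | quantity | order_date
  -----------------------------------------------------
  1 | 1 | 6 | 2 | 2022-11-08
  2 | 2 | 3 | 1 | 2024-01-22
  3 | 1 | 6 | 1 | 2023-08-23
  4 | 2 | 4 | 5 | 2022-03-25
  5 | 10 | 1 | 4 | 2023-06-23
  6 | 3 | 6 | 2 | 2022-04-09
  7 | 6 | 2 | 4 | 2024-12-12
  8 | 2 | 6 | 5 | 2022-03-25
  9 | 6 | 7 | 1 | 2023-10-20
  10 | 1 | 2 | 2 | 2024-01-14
SELECT c.id, p.name AS customer, c.order_date, c.quantity FROM orders c JOIN customers p ON c.customer_id = p.id

Execution result:
id | customer | order_date | quantity
1 | Henry Brown | 2022-11-08 | 2
2 | Jack Davis | 2024-01-22 | 1
3 | Henry Brown | 2023-08-23 | 1
4 | Jack Davis | 2022-03-25 | 5
5 | Leo Brown | 2023-06-23 | 4
6 | David Smith | 2022-04-09 | 2
7 | Peter Johnson | 2024-12-12 | 4
8 | Jack Davis | 2022-03-25 | 5
9 | Peter Johnson | 2023-10-20 | 1
10 | Henry Brown | 2024-01-14 | 2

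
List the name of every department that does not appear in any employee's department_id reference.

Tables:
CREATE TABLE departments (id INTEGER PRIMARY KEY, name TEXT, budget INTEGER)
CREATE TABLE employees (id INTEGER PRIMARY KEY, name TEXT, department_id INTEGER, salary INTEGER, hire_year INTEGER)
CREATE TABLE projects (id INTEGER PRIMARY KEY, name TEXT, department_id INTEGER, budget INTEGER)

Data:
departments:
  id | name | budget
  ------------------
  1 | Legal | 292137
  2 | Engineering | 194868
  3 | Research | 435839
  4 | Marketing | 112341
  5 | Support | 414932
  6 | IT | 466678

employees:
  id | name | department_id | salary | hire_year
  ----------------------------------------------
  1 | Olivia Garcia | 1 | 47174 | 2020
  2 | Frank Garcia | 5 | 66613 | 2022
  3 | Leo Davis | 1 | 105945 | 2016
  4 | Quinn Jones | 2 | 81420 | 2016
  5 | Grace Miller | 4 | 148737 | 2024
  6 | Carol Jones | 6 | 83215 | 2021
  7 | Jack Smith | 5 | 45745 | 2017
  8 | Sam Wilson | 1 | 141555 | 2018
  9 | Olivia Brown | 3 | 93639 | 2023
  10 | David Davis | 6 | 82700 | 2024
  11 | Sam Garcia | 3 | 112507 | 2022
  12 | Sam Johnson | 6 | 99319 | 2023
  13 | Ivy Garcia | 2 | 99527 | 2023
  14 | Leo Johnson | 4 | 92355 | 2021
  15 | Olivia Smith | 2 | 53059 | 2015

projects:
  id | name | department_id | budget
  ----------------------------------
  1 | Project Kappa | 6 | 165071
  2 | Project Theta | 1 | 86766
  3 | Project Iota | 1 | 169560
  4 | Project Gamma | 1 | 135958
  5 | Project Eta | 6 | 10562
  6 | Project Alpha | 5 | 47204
SELECT p.name FROM departments p LEFT JOIN employees c ON c.department_id = p.id WHERE c.id IS NULL

Execution result:
(no rows)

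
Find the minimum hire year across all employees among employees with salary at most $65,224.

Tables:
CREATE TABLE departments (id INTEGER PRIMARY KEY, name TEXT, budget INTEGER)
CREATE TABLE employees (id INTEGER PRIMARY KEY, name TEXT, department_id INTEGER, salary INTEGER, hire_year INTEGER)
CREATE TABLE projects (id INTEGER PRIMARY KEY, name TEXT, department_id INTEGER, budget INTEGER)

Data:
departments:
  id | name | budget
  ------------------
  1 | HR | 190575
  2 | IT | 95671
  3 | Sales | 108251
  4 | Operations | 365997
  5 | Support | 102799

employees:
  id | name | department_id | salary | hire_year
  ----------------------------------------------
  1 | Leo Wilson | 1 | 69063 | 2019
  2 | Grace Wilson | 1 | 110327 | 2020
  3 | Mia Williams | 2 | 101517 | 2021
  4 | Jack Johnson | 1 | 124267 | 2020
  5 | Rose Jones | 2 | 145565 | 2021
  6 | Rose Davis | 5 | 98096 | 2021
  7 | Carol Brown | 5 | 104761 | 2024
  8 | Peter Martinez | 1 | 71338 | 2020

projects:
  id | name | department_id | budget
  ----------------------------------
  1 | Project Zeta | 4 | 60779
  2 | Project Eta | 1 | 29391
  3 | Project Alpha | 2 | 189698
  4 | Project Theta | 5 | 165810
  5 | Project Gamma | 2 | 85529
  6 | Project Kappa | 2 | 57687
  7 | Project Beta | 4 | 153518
SELECT MIN(hire_year) FROM employees WHERE salary <= 65224

Execution result:
NULL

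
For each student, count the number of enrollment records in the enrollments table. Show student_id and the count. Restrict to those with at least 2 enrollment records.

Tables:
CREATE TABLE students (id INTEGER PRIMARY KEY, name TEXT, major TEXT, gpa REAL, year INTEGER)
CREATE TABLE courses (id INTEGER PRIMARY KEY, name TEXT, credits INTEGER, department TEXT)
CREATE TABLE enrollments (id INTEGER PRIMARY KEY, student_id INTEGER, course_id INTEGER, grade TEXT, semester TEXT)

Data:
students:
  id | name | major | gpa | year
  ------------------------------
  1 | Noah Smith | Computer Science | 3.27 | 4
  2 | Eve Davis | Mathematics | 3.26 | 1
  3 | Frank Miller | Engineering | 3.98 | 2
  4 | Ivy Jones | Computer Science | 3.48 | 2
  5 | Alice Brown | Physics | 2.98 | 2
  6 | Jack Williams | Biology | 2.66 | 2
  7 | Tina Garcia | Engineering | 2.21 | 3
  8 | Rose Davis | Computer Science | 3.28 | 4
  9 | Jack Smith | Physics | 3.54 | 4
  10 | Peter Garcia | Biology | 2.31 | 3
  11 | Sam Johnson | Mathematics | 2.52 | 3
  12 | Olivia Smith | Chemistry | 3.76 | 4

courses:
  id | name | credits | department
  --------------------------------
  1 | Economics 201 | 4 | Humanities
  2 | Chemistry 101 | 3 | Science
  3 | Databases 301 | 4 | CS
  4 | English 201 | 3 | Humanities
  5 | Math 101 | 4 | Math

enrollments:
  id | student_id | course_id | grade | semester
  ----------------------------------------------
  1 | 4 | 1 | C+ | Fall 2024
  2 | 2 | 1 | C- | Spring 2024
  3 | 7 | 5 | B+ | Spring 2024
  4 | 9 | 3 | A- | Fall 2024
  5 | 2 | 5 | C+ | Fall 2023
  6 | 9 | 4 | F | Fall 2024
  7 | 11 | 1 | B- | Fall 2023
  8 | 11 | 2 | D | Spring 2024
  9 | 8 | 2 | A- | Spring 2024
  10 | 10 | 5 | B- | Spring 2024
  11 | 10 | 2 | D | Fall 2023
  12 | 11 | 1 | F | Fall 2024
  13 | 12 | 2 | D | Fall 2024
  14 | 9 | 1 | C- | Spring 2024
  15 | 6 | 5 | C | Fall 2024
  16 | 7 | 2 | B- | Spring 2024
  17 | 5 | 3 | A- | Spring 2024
SELECT student_id, COUNT(*) AS enrollment_count FROM enrollments GROUP BY student_id HAVING COUNT(*) >= 2

Execution result:
student_id | enrollment_count
2 | 2
7 | 2
9 | 3
10 | 2
11 | 3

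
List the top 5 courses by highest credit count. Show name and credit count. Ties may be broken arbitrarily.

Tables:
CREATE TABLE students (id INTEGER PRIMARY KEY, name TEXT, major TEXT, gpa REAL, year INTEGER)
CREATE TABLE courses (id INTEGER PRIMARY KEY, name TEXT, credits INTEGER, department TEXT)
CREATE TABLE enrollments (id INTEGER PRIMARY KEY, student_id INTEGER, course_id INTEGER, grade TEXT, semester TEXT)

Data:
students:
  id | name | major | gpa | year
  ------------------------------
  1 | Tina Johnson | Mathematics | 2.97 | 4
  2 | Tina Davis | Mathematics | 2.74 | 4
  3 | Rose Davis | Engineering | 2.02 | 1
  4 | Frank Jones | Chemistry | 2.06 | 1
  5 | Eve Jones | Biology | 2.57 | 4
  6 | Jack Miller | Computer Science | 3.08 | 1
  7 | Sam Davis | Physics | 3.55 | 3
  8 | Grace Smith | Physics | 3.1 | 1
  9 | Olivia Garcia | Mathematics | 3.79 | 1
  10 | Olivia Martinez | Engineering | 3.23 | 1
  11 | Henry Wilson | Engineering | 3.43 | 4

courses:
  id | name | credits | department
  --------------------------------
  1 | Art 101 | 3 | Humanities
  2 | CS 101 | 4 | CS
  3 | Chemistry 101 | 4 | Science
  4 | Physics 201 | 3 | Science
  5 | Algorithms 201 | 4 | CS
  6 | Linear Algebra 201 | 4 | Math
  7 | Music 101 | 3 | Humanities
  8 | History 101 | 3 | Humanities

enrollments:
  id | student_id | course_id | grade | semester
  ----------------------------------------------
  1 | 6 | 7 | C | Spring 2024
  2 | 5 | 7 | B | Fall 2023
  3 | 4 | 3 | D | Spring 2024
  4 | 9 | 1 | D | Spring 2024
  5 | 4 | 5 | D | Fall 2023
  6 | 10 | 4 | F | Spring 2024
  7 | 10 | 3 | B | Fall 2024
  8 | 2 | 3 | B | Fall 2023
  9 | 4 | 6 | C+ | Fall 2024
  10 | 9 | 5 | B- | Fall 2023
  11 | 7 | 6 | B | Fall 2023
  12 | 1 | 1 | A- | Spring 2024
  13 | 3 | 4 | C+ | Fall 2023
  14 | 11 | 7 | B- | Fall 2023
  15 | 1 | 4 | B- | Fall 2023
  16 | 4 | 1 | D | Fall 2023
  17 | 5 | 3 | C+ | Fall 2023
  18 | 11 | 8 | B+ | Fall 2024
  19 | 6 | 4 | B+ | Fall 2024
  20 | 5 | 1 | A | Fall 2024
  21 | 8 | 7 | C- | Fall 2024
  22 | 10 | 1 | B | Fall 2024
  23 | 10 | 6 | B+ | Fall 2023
SELECT name, credits FROM courses ORDER BY credits DESC LIMIT 5

Execution result:
name | credits
CS 101 | 4
Chemistry 101 | 4
Algorithms 201 | 4
Linear Algebra 201 | 4
Art 101 | 3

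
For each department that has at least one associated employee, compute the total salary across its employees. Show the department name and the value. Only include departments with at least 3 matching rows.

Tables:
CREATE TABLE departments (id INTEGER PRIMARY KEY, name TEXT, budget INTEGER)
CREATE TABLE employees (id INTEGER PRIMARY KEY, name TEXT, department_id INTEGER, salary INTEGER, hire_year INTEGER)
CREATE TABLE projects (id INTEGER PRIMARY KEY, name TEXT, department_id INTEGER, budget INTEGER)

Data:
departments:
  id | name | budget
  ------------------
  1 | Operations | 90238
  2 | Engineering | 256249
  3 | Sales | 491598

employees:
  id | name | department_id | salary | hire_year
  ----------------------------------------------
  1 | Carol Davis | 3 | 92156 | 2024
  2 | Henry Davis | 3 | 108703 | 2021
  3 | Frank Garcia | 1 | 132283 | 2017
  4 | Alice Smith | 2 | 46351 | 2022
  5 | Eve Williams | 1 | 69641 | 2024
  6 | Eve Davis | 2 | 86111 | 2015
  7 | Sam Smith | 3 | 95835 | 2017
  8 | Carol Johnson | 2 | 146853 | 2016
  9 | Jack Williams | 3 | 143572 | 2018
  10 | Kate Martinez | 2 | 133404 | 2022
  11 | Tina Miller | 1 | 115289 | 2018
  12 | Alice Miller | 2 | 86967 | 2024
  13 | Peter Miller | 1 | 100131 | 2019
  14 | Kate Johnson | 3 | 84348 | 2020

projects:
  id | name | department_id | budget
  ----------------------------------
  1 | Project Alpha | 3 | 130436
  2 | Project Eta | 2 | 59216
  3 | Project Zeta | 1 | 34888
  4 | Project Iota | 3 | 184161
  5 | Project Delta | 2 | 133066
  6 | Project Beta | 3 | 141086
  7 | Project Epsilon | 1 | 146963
SELECT p.name, SUM(c.salary) AS sum_salary FROM employees c JOIN departments p ON c.department_id = p.id GROUP BY p.id, p.name HAVING COUNT(*) >= 3

Execution result:
name | sum_salary
Operations | 417344
Engineering | 499686
Sales | 524614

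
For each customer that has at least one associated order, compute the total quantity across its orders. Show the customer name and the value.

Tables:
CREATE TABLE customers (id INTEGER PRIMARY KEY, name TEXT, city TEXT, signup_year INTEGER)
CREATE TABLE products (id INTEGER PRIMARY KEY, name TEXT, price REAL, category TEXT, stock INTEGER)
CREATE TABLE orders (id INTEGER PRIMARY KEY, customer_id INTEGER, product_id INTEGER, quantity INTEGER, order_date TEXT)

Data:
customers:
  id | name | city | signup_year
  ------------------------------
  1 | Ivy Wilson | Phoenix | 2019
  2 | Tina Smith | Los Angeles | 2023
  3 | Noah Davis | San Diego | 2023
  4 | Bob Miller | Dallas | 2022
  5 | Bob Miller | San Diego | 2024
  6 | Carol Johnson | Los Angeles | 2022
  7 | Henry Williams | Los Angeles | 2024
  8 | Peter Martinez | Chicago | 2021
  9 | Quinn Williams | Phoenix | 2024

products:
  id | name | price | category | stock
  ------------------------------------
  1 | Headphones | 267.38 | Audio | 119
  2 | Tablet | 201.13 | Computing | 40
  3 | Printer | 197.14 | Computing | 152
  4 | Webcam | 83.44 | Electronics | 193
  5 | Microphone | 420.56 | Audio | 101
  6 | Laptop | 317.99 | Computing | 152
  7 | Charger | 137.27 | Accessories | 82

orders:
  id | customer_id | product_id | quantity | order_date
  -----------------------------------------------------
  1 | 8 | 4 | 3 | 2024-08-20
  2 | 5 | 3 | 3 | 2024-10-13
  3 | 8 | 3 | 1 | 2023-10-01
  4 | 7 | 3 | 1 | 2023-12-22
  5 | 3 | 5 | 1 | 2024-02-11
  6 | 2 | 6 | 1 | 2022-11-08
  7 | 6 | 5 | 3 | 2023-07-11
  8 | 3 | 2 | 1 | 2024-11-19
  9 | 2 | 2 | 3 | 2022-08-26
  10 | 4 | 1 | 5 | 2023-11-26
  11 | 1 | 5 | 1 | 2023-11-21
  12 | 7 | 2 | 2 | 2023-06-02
SELECT p.name, SUM(c.quantity) AS sum_quantity FROM orders c JOIN customers p ON c.customer_id = p.id GROUP BY p.id, p.name

Execution result:
name | sum_quantity
Ivy Wilson | 1
Tina Smith | 4
Noah Davis | 2
Bob Miller | 5
Bob Miller | 3
Carol Johnson | 3
Henry Williams | 3
Peter Martinez | 4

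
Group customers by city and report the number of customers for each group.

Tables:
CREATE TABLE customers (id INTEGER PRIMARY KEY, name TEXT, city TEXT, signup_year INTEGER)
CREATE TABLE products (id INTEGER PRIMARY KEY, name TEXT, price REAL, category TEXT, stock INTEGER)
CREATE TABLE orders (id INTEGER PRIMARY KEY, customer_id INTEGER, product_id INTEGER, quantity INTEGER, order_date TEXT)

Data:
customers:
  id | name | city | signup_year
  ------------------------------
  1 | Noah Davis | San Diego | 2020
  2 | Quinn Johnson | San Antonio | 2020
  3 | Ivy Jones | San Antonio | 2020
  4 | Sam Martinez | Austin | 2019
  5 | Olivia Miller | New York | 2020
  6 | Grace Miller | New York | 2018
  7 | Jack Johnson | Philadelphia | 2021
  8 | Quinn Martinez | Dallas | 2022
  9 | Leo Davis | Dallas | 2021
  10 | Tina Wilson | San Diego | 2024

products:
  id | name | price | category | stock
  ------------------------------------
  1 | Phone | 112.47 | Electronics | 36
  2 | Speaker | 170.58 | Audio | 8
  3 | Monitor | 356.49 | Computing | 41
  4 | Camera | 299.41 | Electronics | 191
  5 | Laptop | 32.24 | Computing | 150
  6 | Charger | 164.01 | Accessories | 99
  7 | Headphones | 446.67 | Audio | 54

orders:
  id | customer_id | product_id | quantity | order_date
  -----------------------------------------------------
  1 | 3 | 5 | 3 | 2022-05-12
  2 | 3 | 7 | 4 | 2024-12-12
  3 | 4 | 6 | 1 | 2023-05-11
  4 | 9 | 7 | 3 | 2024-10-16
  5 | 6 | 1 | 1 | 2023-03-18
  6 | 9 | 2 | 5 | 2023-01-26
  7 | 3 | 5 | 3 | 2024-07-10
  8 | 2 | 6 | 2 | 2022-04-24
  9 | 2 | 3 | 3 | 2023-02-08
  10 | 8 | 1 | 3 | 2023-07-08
SELECT city, COUNT(*) AS n FROM customers GROUP BY city

Execution result:
city | n
Austin | 1
Dallas | 2
New York | 2
Philadelphia | 1
San Antonio | 2
San Diego | 2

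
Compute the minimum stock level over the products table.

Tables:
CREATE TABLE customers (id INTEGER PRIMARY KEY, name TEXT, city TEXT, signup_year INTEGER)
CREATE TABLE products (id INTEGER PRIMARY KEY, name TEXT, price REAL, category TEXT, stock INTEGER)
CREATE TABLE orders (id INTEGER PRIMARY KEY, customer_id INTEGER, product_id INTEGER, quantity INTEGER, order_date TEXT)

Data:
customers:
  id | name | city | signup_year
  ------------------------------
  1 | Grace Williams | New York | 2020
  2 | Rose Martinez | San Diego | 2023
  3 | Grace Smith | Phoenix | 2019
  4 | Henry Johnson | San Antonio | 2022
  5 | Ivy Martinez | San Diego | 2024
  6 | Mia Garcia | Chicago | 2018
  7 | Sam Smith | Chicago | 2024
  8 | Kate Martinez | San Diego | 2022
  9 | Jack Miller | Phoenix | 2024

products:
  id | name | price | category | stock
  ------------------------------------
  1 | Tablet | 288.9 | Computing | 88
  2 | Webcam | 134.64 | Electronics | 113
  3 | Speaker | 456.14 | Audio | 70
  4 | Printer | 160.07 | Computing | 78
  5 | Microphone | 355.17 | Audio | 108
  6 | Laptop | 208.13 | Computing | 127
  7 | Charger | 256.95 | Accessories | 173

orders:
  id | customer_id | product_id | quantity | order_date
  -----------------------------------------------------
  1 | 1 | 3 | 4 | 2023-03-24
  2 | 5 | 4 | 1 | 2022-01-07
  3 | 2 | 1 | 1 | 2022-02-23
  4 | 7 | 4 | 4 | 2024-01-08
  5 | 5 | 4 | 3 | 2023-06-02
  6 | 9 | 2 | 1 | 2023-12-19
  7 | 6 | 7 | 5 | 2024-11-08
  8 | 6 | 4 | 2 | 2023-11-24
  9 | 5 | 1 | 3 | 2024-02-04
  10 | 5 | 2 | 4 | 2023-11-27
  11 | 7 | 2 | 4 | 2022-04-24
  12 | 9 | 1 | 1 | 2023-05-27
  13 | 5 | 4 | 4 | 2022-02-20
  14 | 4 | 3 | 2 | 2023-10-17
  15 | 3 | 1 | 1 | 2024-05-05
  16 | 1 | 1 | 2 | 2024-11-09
SELECT MIN(stock) FROM products

Execution result:
70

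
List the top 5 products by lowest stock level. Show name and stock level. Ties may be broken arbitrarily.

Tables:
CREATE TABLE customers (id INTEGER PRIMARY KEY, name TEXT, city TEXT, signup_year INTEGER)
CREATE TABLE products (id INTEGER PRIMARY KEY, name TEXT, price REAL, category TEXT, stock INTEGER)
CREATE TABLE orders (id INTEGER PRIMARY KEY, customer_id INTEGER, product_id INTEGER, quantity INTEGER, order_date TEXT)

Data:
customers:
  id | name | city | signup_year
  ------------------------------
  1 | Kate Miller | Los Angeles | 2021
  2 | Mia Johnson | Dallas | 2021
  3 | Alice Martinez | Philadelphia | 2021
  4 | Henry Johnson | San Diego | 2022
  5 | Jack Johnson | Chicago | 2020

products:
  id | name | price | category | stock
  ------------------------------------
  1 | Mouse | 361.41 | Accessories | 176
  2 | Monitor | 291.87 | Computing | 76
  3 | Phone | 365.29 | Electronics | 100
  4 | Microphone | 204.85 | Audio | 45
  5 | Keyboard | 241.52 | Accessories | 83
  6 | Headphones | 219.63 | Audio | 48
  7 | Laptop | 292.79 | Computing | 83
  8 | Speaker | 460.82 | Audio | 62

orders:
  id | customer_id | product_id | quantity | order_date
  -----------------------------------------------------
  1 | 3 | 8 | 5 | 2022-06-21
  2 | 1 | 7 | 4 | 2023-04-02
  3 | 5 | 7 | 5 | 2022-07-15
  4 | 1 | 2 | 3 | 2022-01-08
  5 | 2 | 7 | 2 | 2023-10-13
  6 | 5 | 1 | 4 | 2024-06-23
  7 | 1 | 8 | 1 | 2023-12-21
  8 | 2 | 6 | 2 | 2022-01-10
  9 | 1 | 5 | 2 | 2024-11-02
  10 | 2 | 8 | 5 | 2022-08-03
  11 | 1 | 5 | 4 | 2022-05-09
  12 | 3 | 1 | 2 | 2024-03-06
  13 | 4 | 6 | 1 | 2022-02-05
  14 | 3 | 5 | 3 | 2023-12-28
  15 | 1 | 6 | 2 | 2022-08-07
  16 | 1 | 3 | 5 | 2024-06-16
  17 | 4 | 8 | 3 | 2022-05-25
SELECT name, stock FROM products ORDER BY stock ASC LIMIT 5

Execution result:
name | stock
Microphone | 45
Headphones | 48
Speaker | 62
Monitor | 76
Keyboard | 83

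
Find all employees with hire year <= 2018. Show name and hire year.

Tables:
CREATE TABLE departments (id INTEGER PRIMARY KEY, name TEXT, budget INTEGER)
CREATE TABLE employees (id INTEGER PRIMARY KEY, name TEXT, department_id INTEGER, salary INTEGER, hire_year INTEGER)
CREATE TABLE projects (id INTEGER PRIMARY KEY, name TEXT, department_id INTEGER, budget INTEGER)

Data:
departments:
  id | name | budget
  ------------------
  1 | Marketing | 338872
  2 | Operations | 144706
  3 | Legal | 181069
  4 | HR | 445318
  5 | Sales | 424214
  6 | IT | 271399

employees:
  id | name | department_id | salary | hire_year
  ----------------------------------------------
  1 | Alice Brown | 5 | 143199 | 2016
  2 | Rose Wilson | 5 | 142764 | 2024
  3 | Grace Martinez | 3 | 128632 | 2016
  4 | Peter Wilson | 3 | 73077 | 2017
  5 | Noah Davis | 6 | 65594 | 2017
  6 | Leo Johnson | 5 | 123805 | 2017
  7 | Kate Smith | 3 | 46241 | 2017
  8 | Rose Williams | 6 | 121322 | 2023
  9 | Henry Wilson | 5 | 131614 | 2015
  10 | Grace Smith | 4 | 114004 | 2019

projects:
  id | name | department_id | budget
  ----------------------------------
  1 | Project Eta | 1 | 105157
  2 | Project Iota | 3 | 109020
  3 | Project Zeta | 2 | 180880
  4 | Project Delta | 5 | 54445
SELECT name, hire_year FROM employees WHERE hire_year <= 2018

Execution result:
name | hire_year
Alice Brown | 2016
Grace Martinez | 2016
Peter Wilson | 2017
Noah Davis | 2017
Leo Johnson | 2017
Kate Smith | 2017
Henry Wilson | 2015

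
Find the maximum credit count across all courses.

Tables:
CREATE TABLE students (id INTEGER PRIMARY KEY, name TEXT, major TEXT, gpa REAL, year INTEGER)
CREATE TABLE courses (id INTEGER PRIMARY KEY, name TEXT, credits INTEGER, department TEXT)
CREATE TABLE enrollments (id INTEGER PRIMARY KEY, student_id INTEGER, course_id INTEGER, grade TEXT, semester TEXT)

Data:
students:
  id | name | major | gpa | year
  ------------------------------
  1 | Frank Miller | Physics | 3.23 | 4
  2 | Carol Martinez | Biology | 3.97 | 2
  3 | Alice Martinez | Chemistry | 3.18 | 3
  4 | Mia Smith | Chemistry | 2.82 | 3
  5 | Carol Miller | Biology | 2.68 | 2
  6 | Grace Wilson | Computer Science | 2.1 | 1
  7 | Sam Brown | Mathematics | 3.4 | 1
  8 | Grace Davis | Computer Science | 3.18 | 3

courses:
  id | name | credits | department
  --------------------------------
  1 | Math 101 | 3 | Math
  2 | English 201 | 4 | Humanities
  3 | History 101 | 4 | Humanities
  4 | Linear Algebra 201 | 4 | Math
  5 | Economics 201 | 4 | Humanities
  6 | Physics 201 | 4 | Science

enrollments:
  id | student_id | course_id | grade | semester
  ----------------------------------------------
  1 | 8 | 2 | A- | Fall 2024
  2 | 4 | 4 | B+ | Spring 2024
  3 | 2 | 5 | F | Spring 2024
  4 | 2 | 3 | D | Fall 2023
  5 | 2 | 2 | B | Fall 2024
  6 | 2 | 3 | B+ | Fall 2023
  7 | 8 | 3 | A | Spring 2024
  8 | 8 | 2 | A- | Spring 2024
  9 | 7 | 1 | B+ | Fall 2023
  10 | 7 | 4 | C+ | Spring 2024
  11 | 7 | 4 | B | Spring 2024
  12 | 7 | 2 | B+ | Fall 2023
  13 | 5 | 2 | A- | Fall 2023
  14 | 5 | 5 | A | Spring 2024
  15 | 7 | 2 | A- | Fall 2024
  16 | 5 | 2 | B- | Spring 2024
SELECT MAX(credits) FROM courses

Execution result:
4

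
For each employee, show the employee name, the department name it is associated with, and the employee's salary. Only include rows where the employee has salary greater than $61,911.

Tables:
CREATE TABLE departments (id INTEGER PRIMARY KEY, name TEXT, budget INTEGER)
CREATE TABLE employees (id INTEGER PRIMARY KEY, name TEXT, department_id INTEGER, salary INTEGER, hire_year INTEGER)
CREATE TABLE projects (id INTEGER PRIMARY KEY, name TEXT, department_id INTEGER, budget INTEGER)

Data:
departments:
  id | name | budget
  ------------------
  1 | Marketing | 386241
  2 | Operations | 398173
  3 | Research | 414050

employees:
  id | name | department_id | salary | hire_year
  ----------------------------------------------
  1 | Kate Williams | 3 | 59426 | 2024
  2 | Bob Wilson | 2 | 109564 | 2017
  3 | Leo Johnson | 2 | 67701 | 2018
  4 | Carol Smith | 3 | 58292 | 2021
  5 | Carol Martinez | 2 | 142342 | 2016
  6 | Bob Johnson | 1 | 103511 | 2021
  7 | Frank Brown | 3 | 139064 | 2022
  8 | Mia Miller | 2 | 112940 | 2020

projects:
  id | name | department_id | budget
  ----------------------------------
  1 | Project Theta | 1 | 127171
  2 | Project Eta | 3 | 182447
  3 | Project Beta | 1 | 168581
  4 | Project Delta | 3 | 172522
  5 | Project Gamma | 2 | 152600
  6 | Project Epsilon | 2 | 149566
SELECT c.name, p.name AS department, c.salary FROM employees c JOIN departments p ON c.department_id = p.id WHERE c.salary > 61911

Execution result:
name | department | salary
Bob Wilson | Operations | 109564
Leo Johnson | Operations | 67701
Carol Martinez | Operations | 142342
Bob Johnson | Marketing | 103511
Frank Brown | Research | 139064
Mia Miller | Operations | 112940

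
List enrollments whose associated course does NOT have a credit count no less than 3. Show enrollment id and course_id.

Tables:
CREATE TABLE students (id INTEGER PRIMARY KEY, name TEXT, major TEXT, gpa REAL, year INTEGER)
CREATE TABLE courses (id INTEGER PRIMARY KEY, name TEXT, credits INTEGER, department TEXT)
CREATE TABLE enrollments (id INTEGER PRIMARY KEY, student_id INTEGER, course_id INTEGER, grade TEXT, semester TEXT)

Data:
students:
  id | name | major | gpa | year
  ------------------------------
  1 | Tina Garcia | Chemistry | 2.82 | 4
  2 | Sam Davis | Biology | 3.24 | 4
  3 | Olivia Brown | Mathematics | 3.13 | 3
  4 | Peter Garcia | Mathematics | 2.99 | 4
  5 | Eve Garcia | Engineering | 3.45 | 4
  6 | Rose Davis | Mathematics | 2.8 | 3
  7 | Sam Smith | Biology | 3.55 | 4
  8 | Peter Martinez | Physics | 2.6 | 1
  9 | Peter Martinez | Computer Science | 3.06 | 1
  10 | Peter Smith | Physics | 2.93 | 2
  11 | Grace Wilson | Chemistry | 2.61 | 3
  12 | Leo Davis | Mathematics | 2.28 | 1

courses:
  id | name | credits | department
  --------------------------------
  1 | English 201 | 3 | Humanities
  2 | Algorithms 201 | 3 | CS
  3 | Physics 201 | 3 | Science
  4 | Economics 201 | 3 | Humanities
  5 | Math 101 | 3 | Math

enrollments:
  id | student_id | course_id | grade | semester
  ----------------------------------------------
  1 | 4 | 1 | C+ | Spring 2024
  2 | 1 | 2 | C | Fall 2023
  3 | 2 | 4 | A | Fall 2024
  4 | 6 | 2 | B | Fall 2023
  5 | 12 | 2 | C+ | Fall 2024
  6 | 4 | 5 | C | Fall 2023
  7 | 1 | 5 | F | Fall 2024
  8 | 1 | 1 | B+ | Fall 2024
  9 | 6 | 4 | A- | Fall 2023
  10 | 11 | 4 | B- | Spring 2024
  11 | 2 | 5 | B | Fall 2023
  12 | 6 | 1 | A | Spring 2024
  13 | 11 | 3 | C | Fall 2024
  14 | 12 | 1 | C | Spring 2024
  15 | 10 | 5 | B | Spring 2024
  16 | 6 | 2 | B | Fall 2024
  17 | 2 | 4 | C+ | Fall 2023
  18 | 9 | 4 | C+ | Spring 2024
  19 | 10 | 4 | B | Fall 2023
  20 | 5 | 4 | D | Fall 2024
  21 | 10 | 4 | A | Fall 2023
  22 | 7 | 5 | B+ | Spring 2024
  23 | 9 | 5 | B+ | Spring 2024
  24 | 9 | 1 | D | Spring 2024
SELECT id, course_id FROM enrollments WHERE course_id NOT IN (SELECT id FROM courses WHERE credits >= 3)

Execution result:
(no rows)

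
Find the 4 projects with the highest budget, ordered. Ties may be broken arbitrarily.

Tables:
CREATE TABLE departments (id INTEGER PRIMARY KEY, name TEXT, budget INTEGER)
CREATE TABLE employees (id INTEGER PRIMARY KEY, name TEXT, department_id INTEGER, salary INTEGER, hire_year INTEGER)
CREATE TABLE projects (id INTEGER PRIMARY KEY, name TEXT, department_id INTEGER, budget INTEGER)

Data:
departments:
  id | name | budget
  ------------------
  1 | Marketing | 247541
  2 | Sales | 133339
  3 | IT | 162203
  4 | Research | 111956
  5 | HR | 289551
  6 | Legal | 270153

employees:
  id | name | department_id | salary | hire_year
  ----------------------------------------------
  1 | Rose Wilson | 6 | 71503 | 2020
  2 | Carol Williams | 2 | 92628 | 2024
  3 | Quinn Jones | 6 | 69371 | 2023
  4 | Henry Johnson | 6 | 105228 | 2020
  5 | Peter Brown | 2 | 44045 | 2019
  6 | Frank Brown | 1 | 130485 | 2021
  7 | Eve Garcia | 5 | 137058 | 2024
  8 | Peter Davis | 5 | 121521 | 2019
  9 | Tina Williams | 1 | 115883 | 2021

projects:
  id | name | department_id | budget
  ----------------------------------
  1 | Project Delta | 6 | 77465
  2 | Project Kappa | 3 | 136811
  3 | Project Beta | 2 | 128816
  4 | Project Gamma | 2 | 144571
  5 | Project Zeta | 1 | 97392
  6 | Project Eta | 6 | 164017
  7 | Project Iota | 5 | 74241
SELECT name, budget FROM projects ORDER BY budget DESC LIMIT 4

Execution result:
name | budget
Project Eta | 164017
Project Gamma | 144571
Project Kappa | 136811
Project Beta | 128816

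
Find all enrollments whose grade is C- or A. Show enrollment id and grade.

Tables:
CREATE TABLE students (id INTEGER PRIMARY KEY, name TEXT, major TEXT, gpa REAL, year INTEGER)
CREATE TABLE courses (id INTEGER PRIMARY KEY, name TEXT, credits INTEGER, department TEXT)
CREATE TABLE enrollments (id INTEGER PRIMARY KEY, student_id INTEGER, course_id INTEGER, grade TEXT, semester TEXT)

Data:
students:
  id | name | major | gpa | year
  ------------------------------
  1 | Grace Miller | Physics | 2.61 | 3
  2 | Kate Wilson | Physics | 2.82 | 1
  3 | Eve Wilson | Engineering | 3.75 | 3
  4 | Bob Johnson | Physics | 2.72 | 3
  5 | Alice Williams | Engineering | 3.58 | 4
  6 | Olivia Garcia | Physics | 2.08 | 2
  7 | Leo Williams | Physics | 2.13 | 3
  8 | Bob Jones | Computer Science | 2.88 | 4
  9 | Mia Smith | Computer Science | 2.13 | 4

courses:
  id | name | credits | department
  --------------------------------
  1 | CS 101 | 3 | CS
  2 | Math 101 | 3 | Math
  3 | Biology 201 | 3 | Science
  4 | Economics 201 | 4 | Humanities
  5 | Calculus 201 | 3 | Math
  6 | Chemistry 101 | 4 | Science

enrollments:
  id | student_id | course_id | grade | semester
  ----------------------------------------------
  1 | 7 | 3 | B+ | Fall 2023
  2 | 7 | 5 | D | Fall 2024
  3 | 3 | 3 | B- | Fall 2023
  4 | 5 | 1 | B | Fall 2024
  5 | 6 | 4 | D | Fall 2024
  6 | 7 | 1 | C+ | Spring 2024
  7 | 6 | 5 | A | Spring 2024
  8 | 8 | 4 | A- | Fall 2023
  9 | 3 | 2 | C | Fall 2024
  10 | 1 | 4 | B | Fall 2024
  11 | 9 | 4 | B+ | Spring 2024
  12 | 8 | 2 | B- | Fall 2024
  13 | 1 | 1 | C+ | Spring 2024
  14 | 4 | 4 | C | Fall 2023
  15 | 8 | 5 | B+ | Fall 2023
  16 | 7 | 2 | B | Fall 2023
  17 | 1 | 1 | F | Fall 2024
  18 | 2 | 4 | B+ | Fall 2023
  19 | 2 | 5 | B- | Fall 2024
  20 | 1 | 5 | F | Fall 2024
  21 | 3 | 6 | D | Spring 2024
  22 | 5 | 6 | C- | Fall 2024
SELECT id, grade FROM enrollments WHERE grade IN ('C-', 'A')

Execution result:
id | grade
7 | A
22 | C-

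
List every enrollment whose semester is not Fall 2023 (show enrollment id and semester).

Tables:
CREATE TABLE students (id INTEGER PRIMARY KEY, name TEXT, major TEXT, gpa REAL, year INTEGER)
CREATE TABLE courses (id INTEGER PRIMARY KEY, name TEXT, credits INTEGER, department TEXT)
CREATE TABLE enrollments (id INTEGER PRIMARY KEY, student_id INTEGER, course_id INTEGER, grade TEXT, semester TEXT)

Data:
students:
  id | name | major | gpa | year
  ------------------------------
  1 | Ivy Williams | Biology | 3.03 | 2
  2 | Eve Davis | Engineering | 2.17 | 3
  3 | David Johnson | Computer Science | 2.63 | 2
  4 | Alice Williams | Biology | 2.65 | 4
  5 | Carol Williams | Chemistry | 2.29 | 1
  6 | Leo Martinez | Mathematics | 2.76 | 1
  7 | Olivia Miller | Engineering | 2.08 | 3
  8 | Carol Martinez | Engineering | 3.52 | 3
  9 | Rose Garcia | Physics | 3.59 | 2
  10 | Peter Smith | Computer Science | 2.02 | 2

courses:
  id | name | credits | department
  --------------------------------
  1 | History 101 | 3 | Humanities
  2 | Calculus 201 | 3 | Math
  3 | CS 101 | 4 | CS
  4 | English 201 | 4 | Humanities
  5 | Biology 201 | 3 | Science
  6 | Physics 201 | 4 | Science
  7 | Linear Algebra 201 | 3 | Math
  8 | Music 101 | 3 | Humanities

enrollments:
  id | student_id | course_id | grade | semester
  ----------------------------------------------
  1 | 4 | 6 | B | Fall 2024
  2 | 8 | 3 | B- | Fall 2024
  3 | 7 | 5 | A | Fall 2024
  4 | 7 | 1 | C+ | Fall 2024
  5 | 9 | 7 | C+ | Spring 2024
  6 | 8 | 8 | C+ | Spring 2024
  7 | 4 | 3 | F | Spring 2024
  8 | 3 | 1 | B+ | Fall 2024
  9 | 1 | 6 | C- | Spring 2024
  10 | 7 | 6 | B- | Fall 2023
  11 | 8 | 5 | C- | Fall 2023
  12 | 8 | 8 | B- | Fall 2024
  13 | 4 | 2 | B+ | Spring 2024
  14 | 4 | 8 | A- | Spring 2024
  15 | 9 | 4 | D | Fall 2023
SELECT id, semester FROM enrollments WHERE semester <> 'Fall 2023'

Execution result:
id | semester
1 | Fall 2024
2 | Fall 2024
3 | Fall 2024
4 | Fall 2024
5 | Spring 2024
6 | Spring 2024
7 | Spring 2024
8 | Fall 2024
9 | Spring 2024
12 | Fall 2024
13 | Spring 2024
14 | Spring 2024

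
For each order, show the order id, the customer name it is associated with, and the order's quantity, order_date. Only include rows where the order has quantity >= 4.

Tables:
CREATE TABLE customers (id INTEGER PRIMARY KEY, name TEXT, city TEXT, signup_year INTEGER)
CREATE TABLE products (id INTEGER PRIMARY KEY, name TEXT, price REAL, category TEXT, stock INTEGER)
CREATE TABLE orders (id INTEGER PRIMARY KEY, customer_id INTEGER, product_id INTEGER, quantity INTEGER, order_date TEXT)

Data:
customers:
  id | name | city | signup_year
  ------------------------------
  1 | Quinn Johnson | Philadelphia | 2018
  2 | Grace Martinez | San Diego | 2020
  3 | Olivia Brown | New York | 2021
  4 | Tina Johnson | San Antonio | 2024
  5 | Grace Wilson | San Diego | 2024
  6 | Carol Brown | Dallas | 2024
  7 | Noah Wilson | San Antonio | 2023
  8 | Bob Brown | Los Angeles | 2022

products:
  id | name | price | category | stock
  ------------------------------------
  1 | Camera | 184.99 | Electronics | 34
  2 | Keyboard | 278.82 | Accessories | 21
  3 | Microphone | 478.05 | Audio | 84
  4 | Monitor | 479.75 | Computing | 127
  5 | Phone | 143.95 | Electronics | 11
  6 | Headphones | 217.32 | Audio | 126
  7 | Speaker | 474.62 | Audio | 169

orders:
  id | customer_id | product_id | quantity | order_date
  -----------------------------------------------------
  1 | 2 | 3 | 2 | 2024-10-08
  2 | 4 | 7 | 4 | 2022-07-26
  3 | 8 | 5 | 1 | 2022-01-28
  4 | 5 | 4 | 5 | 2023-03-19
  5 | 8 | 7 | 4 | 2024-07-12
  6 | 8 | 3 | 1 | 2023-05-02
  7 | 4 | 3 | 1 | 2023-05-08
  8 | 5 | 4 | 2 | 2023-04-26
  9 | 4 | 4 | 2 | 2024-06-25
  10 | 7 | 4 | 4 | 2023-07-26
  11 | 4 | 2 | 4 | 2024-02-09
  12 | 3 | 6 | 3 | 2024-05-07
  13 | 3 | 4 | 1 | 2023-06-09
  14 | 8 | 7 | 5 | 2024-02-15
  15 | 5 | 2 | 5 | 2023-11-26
SELECT c.id, p.name AS customer, c.quantity, c.order_date FROM orders c JOIN customers p ON c.customer_id = p.id WHERE c.quantity >= 4

Execution result:
id | customer | quantity | order_date
2 | Tina Johnson | 4 | 2022-07-26
4 | Grace Wilson | 5 | 2023-03-19
5 | Bob Brown | 4 | 2024-07-12
10 | Noah Wilson | 4 | 2023-07-26
11 | Tina Johnson | 4 | 2024-02-09
14 | Bob Brown | 5 | 2024-02-15
15 | Grace Wilson | 5 | 2023-11-26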